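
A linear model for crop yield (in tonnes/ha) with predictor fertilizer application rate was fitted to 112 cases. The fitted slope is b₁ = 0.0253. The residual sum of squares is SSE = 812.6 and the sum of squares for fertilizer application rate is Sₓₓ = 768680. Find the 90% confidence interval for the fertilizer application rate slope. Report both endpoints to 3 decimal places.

(0.020, 0.030)

MSE = SSE/(n − 2) = 812.6/110 = 7.38727.
SE(b₁) = √(MSE/Sₓₓ) = √(7.38727/768680) = 0.00310005.
df = n − 2 = 110.
t* = t_{0.05, 110} = 1.658824.
Margin = t* × SE = 1.658824 × 0.00310005 = 0.00514.
CI: 0.0253 ± 0.00514 → (0.020, 0.030).
With 90% confidence, each one-unit increase in fertilizer application rate is associated with a change of between 0.020 and 0.030 tonnes/ha in crop yield.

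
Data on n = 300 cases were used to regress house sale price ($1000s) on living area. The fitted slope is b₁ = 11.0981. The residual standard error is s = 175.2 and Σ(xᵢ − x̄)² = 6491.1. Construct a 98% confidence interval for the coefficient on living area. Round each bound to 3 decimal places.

(6.012, 16.184)

SE(b₁) = s/√Sₓₓ = 175.2/√6491.1 = 2.17458.
df = n − 2 = 298.
t* = t_{0.01, 298} = 2.338926.
Margin = t* × SE = 2.338926 × 2.17458 = 5.08618.
CI: 11.0981 ± 5.08618 → (6.012, 16.184).
With 98% confidence, each one-unit increase in living area is associated with a change of between 6.012 and 16.184 $1000s in house sale price.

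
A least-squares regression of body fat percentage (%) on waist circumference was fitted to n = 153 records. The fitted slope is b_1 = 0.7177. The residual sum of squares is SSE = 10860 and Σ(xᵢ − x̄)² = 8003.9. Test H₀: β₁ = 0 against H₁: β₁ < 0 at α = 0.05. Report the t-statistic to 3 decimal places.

t = 7.571

MSE = SSE/(n − 2) = 10860/151 = 71.9205.
SE(b_1) = √(MSE/Sₓₓ) = √(71.9205/8003.9) = 0.0947929.
t = 0.7177 / 0.0947929 = 7.571.
df = n − 2 = 151.
One-sided p ≈ 1.0000, which is ≥ 0.05, so fail to reject H₀.
The data do not give significant evidence that the true slope on waist circumference is negative.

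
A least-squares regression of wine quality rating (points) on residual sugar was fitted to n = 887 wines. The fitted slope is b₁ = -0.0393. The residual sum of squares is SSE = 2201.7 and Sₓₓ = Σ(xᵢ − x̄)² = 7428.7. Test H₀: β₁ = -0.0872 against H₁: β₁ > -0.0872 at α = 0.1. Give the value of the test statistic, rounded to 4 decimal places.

MSE = SSE/(n − 2) = 2201.7/885 = 2.4878.
SE(b₁) = √(MSE/Sₓₓ) = √(2.4878/7428.7) = 0.0183.
t = (-0.0393 − (-0.0872)) / 0.0183 = 2.6175.
df = n − 2 = 885.
One-sided p ≈ 0.0045, which is < 0.1, so reject H₀.
There is evidence that the true slope on residual sugar exceeds -0.0872 points per unit.

t = 2.6175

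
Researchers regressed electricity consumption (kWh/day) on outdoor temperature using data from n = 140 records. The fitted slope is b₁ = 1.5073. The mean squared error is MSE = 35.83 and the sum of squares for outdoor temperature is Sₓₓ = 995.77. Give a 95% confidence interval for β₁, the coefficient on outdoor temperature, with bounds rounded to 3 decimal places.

(1.132, 1.882)

SE(b₁) = √(MSE/Sₓₓ) = √(35.83/995.77) = 0.18969.
df = n − 2 = 138.
t* = t_{0.025, 138} = 1.977304.
Margin = t* × SE = 1.977304 × 0.18969 = 0.37507.
CI: 1.5073 ± 0.37507 → (1.132, 1.882).
With 95% confidence, each one-unit increase in outdoor temperature is associated with a change of between 1.132 and 1.882 kWh/day in electricity consumption.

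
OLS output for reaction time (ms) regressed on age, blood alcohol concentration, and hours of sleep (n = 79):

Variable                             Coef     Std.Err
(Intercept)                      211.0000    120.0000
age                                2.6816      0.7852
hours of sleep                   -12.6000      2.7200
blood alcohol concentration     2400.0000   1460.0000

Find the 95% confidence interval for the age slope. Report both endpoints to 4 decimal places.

Read off: b = 2.6816, SE = 0.7852 for age.
df = n − k − 1 = 79 − 3 − 1 = 75.
t* = t_{0.025, 75} = 1.992102.
Margin = t* × SE = 1.992102 × 0.7852 = 1.564199.
CI: 2.6816 ± 1.564199 → (1.1174, 4.2458).

(1.1174, 4.2458)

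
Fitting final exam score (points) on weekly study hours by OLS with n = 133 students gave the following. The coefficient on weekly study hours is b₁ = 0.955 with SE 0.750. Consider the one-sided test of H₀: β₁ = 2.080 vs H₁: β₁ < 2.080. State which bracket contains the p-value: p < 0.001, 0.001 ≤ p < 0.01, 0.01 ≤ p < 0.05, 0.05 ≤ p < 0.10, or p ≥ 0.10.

t = (0.955 − 2.080) / 0.750 = -1.500.
df = n − 2 = 133 − 2 = 131.
One-sided p = P(T_{131} < t) ≈ 0.0680.
So 0.05 ≤ p < 0.10.

0.05 ≤ p < 0.10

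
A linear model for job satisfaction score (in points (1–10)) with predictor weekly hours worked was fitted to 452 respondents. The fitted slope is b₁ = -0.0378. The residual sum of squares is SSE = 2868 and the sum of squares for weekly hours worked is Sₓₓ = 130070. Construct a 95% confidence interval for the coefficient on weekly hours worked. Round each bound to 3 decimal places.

(-0.052, -0.024)

MSE = SSE/(n − 2) = 2868/450 = 6.37333.
SE(b₁) = √(MSE/Sₓₓ) = √(6.37333/130070) = 0.00699995.
df = n − 2 = 450.
t* = t_{0.025, 450} = 1.96525.
Margin = t* × SE = 1.96525 × 0.00699995 = 0.01376.
CI: -0.0378 ± 0.01376 → (-0.052, -0.024).
With 95% confidence, each one-unit increase in weekly hours worked is associated with a change of between -0.052 and -0.024 points (1–10) in job satisfaction score.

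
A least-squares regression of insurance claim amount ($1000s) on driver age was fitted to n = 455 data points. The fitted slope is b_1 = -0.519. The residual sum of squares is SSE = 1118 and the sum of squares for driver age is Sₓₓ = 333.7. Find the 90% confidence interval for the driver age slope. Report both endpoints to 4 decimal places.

MSE = SSE/(n − 2) = 1118/453 = 2.46799.
SE(b_1) = √(MSE/Sₓₓ) = √(2.46799/333.7) = 0.0859991.
df = n − 2 = 453.
t* = t_{0.05, 453} = 1.648224.
Margin = t* × SE = 1.648224 × 0.0859991 = 0.141746.
CI: -0.519 ± 0.141746 → (-0.6607, -0.3773).
With 90% confidence, each one-unit increase in driver age is associated with a change of between -0.6607 and -0.3773 $1000s in insurance claim amount.

(-0.6607, -0.3773)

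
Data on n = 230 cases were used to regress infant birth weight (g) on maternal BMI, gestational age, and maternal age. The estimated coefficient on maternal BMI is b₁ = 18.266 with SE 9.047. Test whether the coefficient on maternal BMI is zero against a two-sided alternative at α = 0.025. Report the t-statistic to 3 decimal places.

t = 2.019

H₀: β₁ = 0 vs H₁: β₁ ≠ 0.
t = (b₁ − β₁⁰)/SE = 18.266 / 9.047 = 2.019.
df = n − k − 1 = 230 − 3 − 1 = 226.
Two-sided p ≈ 0.0447, which is ≥ 0.025, so fail to reject H₀.
The data do not give significant evidence of an association between maternal BMI and infant birth weight, after adjusting for the other predictors.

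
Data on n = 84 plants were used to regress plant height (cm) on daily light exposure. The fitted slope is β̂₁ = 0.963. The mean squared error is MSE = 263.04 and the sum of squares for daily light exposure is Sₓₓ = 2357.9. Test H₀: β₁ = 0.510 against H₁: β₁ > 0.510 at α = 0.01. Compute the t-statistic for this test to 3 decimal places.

t = 1.356

SE(β̂₁) = √(MSE/Sₓₓ) = √(263.04/2357.9) = 0.334001.
t = (0.963 − 0.510) / 0.334001 = 1.356.
df = n − 2 = 82.
One-sided p ≈ 0.0894, which is ≥ 0.01, so fail to reject H₀.
The data do not give significant evidence that the true slope on daily light exposure exceeds 0.510 cm per unit.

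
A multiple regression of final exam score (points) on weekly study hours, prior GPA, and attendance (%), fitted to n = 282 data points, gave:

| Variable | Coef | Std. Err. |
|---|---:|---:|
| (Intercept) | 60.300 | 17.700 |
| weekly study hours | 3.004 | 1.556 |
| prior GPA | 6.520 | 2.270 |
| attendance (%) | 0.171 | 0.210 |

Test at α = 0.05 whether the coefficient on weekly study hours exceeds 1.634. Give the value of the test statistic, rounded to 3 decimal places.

Read off: b = 3.004, SE = 1.556 for weekly study hours.
H₀: β₁ = 1.634 vs H₁: β₁ > 1.634.
t = (3.004 − 1.634) / 1.556 = 0.880.
df = n − k − 1 = 282 − 3 − 1 = 278.
One-sided p ≈ 0.1897, which is ≥ 0.05, so fail to reject H₀.
The data do not give significant evidence that the true slope on weekly study hours exceeds 1.634 points per unit, holding the other predictors fixed.

t = 0.880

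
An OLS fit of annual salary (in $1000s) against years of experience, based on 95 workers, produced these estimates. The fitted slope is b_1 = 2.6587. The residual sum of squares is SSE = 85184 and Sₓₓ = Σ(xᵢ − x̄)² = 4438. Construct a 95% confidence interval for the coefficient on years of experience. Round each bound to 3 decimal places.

MSE = SSE/(n − 2) = 85184/93 = 915.957.
SE(b_1) = √(MSE/Sₓₓ) = √(915.957/4438) = 0.454301.
df = n − 2 = 93.
t* = t_{0.025, 93} = 1.985802.
Margin = t* × SE = 1.985802 × 0.454301 = 0.90215.
CI: 2.6587 ± 0.90215 → (1.757, 3.561).
With 95% confidence, each one-unit increase in years of experience is associated with a change of between 1.757 and 3.561 $1000s in annual salary.

(1.757, 3.561)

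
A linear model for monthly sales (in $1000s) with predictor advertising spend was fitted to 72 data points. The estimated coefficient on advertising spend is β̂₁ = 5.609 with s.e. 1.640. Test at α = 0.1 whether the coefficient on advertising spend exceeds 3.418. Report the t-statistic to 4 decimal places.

H₀: β₁ = 3.418 vs H₁: β₁ > 3.418.
t = (β̂₁ − β₁⁰)/SE = (5.609 − 3.418) / 1.640 = 1.3360.
df = n − 2 = 72 − 2 = 70.
One-sided p ≈ 0.0929, which is < 0.1, so reject H₀.
There is evidence that the true slope on advertising spend exceeds 3.418 $1000s per unit.

t = 1.3360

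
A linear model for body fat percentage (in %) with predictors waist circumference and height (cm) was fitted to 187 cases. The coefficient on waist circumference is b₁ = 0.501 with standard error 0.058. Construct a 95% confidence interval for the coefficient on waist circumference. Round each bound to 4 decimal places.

df = n − k − 1 = 187 − 2 − 1 = 184.
t* = t_{0.025, 184} = 1.972941.
Margin = t* × SE = 1.972941 × 0.058 = 0.114431.
CI: 0.501 ± 0.114431 → (0.3866, 0.6154).
With 95% confidence, each one-unit increase in waist circumference is associated with a change of between 0.3866 and 0.6154 % in body fat percentage, holding the other predictors fixed.

(0.3866, 0.6154)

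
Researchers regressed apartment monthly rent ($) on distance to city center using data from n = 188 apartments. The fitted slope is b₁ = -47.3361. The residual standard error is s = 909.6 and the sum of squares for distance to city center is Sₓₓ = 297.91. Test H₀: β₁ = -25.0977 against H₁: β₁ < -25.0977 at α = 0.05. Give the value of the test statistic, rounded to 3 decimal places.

t = -0.422

SE(b₁) = s/√Sₓₓ = 909.6/√297.91 = 52.6997.
t = (-47.3361 − (-25.0977)) / 52.6997 = -0.422.
df = n − 2 = 186.
One-sided p ≈ 0.3368, which is ≥ 0.05, so fail to reject H₀.
The data do not give significant evidence that the true slope on distance to city center is below -25.0977 $ per unit.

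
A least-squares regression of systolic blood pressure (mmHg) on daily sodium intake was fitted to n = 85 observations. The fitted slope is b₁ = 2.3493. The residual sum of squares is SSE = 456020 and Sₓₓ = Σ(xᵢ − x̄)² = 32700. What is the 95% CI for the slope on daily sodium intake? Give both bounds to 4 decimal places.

MSE = SSE/(n − 2) = 456020/83 = 5494.22.
SE(b₁) = √(MSE/Sₓₓ) = √(5494.22/32700) = 0.409901.
df = n − 2 = 83.
t* = t_{0.025, 83} = 1.98896.
Margin = t* × SE = 1.98896 × 0.409901 = 0.815277.
CI: 2.3493 ± 0.815277 → (1.5340, 3.1646).
With 95% confidence, each one-unit increase in daily sodium intake is associated with a change of between 1.5340 and 3.1646 mmHg in systolic blood pressure.

(1.5340, 3.1646)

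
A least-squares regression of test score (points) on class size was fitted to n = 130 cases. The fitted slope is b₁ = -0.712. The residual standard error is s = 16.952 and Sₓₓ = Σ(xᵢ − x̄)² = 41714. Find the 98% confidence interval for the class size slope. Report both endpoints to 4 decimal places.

SE(b₁) = s/√Sₓₓ = 16.952/√41714 = 0.0830004.
df = n − 2 = 128.
t* = t_{0.01, 128} = 2.355834.
Margin = t* × SE = 2.355834 × 0.0830004 = 0.195535.
CI: -0.712 ± 0.195535 → (-0.9075, -0.5165).
With 98% confidence, each one-unit increase in class size is associated with a change of between -0.9075 and -0.5165 points in test score.

(-0.9075, -0.5165)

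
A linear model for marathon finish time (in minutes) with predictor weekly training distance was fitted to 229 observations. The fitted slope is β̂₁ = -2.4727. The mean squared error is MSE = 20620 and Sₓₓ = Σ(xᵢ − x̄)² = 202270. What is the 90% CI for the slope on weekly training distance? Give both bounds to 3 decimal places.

(-3.000, -1.945)

SE(β̂₁) = √(MSE/Sₓₓ) = √(20620/202270) = 0.319285.
df = n − 2 = 227.
t* = t_{0.05, 227} = 1.651594.
Margin = t* × SE = 1.651594 × 0.319285 = 0.52733.
CI: -2.4727 ± 0.52733 → (-3.000, -1.945).
With 90% confidence, each one-unit increase in weekly training distance is associated with a change of between -3.000 and -1.945 minutes in marathon finish time.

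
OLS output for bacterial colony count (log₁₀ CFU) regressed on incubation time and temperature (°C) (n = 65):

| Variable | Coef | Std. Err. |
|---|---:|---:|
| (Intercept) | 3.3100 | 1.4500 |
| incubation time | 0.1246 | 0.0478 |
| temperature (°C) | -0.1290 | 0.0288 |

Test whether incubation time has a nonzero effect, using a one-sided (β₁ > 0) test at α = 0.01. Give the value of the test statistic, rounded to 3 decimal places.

t = 2.607

Read off: b = 0.1246, SE = 0.0478 for incubation time.
H₀: β₁ = 0 vs H₁: β₁ > 0.
t = 0.1246 / 0.0478 = 2.607.
df = n − k − 1 = 65 − 2 − 1 = 62.
One-sided p ≈ 0.0057, which is < 0.01, so reject H₀.
There is evidence that the true slope on incubation time is positive, holding the other predictors fixed.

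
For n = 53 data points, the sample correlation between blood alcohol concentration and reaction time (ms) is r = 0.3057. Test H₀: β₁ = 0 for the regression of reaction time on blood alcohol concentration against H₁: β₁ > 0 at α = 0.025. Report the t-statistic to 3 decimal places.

t = 2.293

t = r·√(n − 2)/√(1 − r²) = 0.3057·√51/√0.906548 = 2.293.
df = n − 2 = 51.
One-sided p ≈ 0.0130, which is < 0.025, so reject H₀.
There is evidence of a linear association between blood alcohol concentration and reaction time.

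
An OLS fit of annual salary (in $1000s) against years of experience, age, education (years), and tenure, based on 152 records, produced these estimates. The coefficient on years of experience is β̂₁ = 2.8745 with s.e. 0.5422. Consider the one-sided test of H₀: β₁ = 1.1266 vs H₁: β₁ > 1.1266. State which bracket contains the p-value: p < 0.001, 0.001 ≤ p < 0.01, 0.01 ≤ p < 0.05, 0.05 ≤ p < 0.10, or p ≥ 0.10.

p < 0.001

t = (2.8745 − 1.1266) / 0.5422 = 3.224.
df = n − k − 1 = 152 − 4 − 1 = 147.
One-sided p = P(T_{147} > t) ≈ 0.0008.
So p < 0.001.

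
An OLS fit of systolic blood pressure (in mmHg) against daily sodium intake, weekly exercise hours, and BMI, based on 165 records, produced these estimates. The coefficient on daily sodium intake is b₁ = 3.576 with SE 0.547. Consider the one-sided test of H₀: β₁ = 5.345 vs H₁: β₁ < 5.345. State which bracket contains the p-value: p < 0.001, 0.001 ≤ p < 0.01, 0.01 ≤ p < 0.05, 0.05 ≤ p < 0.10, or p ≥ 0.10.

p < 0.001

t = (3.576 − 5.345) / 0.547 = -3.234.
df = n − k − 1 = 165 − 3 − 1 = 161.
One-sided p = P(T_{161} < t) ≈ 0.0007.
So p < 0.001.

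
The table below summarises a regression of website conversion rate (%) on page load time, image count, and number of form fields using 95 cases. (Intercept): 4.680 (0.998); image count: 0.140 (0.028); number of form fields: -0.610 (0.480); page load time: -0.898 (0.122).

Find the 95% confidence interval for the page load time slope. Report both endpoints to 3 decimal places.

Read off: b = -0.898, SE = 0.122 for page load time.
df = n − k − 1 = 95 − 3 − 1 = 91.
t* = t_{0.025, 91} = 1.986377.
Margin = t* × SE = 1.986377 × 0.122 = 0.24234.
CI: -0.898 ± 0.24234 → (-1.140, -0.656).

(-1.140, -0.656)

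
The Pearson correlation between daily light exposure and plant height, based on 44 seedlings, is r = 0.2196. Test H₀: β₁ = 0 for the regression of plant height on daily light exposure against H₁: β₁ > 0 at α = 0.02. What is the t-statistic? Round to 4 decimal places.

t = r·√(n − 2)/√(1 − r²) = 0.2196·√42/√0.951776 = 1.4588.
df = n − 2 = 42.
One-sided p ≈ 0.0760, which is ≥ 0.02, so fail to reject H₀.
The data do not give significant evidence of a linear association between daily light exposure and plant height.

t = 1.4588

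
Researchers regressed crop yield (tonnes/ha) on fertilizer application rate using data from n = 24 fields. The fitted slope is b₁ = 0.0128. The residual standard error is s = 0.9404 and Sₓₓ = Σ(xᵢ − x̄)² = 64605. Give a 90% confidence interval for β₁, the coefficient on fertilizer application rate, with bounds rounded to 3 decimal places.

(0.006, 0.019)

SE(b₁) = s/√Sₓₓ = 0.9404/√64605 = 0.00369981.
df = n − 2 = 22.
t* = t_{0.05, 22} = 1.717144.
Margin = t* × SE = 1.717144 × 0.00369981 = 0.00635.
CI: 0.0128 ± 0.00635 → (0.006, 0.019).
With 90% confidence, each one-unit increase in fertilizer application rate is associated with a change of between 0.006 and 0.019 tonnes/ha in crop yield.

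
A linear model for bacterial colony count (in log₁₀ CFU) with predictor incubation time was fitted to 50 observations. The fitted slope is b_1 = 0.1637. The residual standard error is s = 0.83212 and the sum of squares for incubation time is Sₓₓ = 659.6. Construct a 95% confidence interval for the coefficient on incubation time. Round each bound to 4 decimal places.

(0.0986, 0.2288)

SE(b_1) = s/√Sₓₓ = 0.83212/√659.6 = 0.0324.
df = n − 2 = 48.
t* = t_{0.025, 48} = 2.010635.
Margin = t* × SE = 2.010635 × 0.0324 = 0.065145.
CI: 0.1637 ± 0.065145 → (0.0986, 0.2288).
With 95% confidence, each one-unit increase in incubation time is associated with a change of between 0.0986 and 0.2288 log₁₀ CFU in bacterial colony count.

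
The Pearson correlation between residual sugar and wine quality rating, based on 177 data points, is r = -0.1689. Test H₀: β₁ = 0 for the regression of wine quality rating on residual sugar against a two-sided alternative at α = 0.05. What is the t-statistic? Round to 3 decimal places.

t = r·√(n − 2)/√(1 − r²) = -0.1689·√175/√0.971473 = -2.267.
df = n − 2 = 175.
Two-sided p ≈ 0.0246, which is < 0.05, so reject H₀.
There is evidence of a linear association between residual sugar and wine quality rating.

t = -2.267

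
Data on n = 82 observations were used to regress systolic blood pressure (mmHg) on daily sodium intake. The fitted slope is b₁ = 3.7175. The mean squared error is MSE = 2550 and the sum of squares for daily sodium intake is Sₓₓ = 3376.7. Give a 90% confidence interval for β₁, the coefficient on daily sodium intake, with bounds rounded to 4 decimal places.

(2.2714, 5.1636)

SE(b₁) = √(MSE/Sₓₓ) = √(2550/3376.7) = 0.869008.
df = n − 2 = 80.
t* = t_{0.05, 80} = 1.664125.
Margin = t* × SE = 1.664125 × 0.869008 = 1.446138.
CI: 3.7175 ± 1.446138 → (2.2714, 5.1636).
With 90% confidence, each one-unit increase in daily sodium intake is associated with a change of between 2.2714 and 5.1636 mmHg in systolic blood pressure.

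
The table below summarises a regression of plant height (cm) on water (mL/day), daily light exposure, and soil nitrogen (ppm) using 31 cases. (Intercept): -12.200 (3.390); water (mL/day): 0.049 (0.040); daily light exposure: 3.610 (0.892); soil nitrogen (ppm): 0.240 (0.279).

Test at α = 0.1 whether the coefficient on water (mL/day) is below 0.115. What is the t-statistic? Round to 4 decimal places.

Read off: b = 0.049, SE = 0.040 for water (mL/day).
H₀: β₁ = 0.115 vs H₁: β₁ < 0.115.
t = (0.049 − 0.115) / 0.040 = -1.6500.
df = n − k − 1 = 31 − 3 − 1 = 27.
One-sided p ≈ 0.0553, which is < 0.1, so reject H₀.
There is evidence that the true slope on water (mL/day) is below 0.115 cm per unit, holding the other predictors fixed.

t = -1.6500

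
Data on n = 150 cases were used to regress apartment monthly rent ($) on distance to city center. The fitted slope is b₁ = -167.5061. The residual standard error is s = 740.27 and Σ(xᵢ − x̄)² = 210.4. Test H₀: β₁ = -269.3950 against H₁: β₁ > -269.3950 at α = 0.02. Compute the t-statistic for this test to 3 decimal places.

SE(b₁) = s/√Sₓₓ = 740.27/√210.4 = 51.0349.
t = (-167.5061 − (-269.3950)) / 51.0349 = 1.996.
df = n − 2 = 148.
One-sided p ≈ 0.0239, which is ≥ 0.02, so fail to reject H₀.
The data do not give significant evidence that the true slope on distance to city center exceeds -269.3950 $ per unit.

t = 1.996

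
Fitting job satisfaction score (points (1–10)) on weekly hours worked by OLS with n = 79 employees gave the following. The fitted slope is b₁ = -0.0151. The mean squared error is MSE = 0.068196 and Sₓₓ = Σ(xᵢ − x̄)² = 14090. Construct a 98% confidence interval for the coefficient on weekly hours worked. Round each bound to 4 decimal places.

SE(b₁) = √(MSE/Sₓₓ) = √(0.068196/14090) = 0.00220001.
df = n − 2 = 77.
t* = t_{0.01, 77} = 2.375757.
Margin = t* × SE = 2.375757 × 0.00220001 = 0.005227.
CI: -0.0151 ± 0.005227 → (-0.0203, -0.0099).
With 98% confidence, each one-unit increase in weekly hours worked is associated with a change of between -0.0203 and -0.0099 points (1–10) in job satisfaction score.

(-0.0203, -0.0099)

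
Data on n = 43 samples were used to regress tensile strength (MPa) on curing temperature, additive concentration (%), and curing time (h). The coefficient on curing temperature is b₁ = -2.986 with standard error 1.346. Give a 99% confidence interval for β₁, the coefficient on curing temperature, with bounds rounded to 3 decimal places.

(-6.631, 0.659)

df = n − k − 1 = 43 − 3 − 1 = 39.
t* = t_{0.005, 39} = 2.707913.
Margin = t* × SE = 2.707913 × 1.346 = 3.64485.
CI: -2.986 ± 3.64485 → (-6.631, 0.659).
With 99% confidence, each one-unit increase in curing temperature is associated with a change of between -6.631 and 0.659 MPa in tensile strength, holding the other predictors fixed.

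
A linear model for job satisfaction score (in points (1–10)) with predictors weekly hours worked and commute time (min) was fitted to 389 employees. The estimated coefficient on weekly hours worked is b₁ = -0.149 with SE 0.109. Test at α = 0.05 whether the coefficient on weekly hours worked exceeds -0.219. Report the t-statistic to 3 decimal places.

t = 0.642

H₀: β₁ = -0.219 vs H₁: β₁ > -0.219.
t = (b₁ − β₁⁰)/SE = (-0.149 − (-0.219)) / 0.109 = 0.642.
df = n − k − 1 = 389 − 2 − 1 = 386.
One-sided p ≈ 0.2606, which is ≥ 0.05, so fail to reject H₀.
The data do not give significant evidence that the true slope on weekly hours worked exceeds -0.219 points (1–10) per unit, holding the other predictors fixed.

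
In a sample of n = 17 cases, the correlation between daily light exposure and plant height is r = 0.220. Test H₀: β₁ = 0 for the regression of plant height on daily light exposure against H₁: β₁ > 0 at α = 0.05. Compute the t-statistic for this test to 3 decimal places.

t = r·√(n − 2)/√(1 − r²) = 0.220·√15/√0.9516 = 0.873.
df = n − 2 = 15.
One-sided p ≈ 0.1981, which is ≥ 0.05, so fail to reject H₀.
The data do not give significant evidence of a linear association between daily light exposure and plant height.

t = 0.873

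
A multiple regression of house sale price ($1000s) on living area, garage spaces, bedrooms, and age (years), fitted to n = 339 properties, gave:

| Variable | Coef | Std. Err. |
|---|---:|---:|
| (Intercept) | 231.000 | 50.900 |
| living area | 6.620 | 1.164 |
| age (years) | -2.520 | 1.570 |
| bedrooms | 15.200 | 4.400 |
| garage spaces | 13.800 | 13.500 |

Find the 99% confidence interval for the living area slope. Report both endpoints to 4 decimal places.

Read off: b = 6.620, SE = 1.164 for living area.
df = n − k − 1 = 339 − 4 − 1 = 334.
t* = t_{0.005, 334} = 2.590629.
Margin = t* × SE = 2.590629 × 1.164 = 3.015492.
CI: 6.620 ± 3.015492 → (3.6045, 9.6355).

(3.6045, 9.6355)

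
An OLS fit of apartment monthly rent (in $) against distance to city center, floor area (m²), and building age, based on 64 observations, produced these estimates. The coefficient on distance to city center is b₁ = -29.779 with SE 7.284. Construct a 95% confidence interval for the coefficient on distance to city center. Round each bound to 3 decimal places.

df = n − k − 1 = 64 − 3 − 1 = 60.
t* = t_{0.025, 60} = 2.000298.
Margin = t* × SE = 2.000298 × 7.284 = 14.57017.
CI: -29.779 ± 14.57017 → (-44.349, -15.209).
With 95% confidence, each one-unit increase in distance to city center is associated with a change of between -44.349 and -15.209 $ in apartment monthly rent, holding the other predictors fixed.

(-44.349, -15.209)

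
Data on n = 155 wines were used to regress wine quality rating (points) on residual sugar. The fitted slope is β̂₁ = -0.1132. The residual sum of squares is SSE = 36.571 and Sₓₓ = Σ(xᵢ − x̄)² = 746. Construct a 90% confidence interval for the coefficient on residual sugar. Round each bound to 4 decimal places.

MSE = SSE/(n − 2) = 36.571/153 = 0.239026.
SE(β̂₁) = √(MSE/Sₓₓ) = √(0.239026/746) = 0.0179.
df = n − 2 = 153.
t* = t_{0.05, 153} = 1.654874.
Margin = t* × SE = 1.654874 × 0.0179 = 0.029622.
CI: -0.1132 ± 0.029622 → (-0.1428, -0.0836).
With 90% confidence, each one-unit increase in residual sugar is associated with a change of between -0.1428 and -0.0836 points in wine quality rating.

(-0.1428, -0.0836)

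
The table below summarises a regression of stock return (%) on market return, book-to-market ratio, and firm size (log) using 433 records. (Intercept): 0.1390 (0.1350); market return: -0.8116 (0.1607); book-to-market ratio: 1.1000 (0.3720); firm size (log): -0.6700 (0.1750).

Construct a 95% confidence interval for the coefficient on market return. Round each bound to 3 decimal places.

(-1.127, -0.496)

Read off: b = -0.8116, SE = 0.1607 for market return.
df = n − k − 1 = 433 − 3 − 1 = 429.
t* = t_{0.025, 429} = 1.965509.
Margin = t* × SE = 1.965509 × 0.1607 = 0.31586.
CI: -0.8116 ± 0.31586 → (-1.127, -0.496).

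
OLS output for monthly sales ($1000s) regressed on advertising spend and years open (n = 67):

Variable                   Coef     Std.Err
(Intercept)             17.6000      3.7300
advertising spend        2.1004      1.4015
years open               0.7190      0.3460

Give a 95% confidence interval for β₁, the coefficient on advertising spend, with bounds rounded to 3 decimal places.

(-0.699, 4.900)

Read off: b = 2.1004, SE = 1.4015 for advertising spend.
df = n − k − 1 = 67 − 2 − 1 = 64.
t* = t_{0.025, 64} = 1.99773.
Margin = t* × SE = 1.99773 × 1.4015 = 2.79982.
CI: 2.1004 ± 2.79982 → (-0.699, 4.900).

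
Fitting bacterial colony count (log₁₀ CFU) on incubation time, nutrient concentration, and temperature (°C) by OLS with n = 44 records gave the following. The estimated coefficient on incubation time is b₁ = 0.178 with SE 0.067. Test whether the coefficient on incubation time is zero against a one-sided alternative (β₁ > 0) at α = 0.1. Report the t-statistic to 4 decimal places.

t = 2.6567

H₀: β₁ = 0 vs H₁: β₁ > 0.
t = (b₁ − β₁⁰)/SE = 0.178 / 0.067 = 2.6567.
df = n − k − 1 = 44 − 3 − 1 = 40.
One-sided p ≈ 0.0056, which is < 0.1, so reject H₀.
There is evidence that the true slope on incubation time is positive, holding the other predictors fixed.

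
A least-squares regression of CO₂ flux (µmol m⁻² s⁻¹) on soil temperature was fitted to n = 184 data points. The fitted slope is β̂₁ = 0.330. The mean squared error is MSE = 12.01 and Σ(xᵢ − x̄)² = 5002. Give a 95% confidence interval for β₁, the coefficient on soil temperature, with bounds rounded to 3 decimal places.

(0.233, 0.427)

SE(β̂₁) = √(MSE/Sₓₓ) = √(12.01/5002) = 0.0490004.
df = n − 2 = 182.
t* = t_{0.025, 182} = 1.973084.
Margin = t* × SE = 1.973084 × 0.0490004 = 0.09668.
CI: 0.330 ± 0.09668 → (0.233, 0.427).
With 95% confidence, each one-unit increase in soil temperature is associated with a change of between 0.233 and 0.427 µmol m⁻² s⁻¹ in CO₂ flux.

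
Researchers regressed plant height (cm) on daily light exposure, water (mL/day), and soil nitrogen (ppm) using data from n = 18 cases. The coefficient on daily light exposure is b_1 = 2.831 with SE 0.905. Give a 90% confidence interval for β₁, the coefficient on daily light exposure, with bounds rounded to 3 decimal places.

df = n − k − 1 = 18 − 3 − 1 = 14.
t* = t_{0.05, 14} = 1.76131.
Margin = t* × SE = 1.76131 × 0.905 = 1.59399.
CI: 2.831 ± 1.59399 → (1.237, 4.425).
With 90% confidence, each one-unit increase in daily light exposure is associated with a change of between 1.237 and 4.425 cm in plant height, holding the other predictors fixed.

(1.237, 4.425)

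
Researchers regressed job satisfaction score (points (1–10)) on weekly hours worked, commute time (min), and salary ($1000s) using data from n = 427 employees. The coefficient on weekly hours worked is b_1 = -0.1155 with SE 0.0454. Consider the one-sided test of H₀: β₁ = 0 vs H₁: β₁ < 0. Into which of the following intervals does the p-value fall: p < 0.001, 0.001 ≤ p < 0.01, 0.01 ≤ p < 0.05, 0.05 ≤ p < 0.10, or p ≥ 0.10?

0.001 ≤ p < 0.01

t = -0.1155 / 0.0454 = -2.544.
df = n − k − 1 = 427 − 3 − 1 = 423.
One-sided p = P(T_{423} < t) ≈ 0.0057.
So 0.001 ≤ p < 0.01.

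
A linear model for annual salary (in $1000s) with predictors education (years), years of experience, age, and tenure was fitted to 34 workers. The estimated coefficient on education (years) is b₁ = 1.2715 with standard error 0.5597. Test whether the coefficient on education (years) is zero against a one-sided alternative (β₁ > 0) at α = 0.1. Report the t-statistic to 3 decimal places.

t = 2.272

H₀: β₁ = 0 vs H₁: β₁ > 0.
t = (b₁ − β₁⁰)/SE = 1.2715 / 0.5597 = 2.272.
df = n − k − 1 = 34 − 4 − 1 = 29.
One-sided p ≈ 0.0153, which is < 0.1, so reject H₀.
There is evidence that the true slope on education (years) is positive, holding the other predictors fixed.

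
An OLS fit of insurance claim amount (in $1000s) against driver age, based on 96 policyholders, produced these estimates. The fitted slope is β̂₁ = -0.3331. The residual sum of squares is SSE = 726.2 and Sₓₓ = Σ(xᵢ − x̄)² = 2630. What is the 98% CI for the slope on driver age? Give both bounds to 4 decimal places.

MSE = SSE/(n − 2) = 726.2/94 = 7.72553.
SE(β̂₁) = √(MSE/Sₓₓ) = √(7.72553/2630) = 0.0541984.
df = n − 2 = 94.
t* = t_{0.01, 94} = 2.366674.
Margin = t* × SE = 2.366674 × 0.0541984 = 0.128270.
CI: -0.3331 ± 0.128270 → (-0.4614, -0.2048).
With 98% confidence, each one-unit increase in driver age is associated with a change of between -0.4614 and -0.2048 $1000s in insurance claim amount.

(-0.4614, -0.2048)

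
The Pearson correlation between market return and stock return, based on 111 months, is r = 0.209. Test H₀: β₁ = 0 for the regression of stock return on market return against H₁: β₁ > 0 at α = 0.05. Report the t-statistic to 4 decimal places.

t = r·√(n − 2)/√(1 − r²) = 0.209·√109/√0.956319 = 2.2313.
df = n − 2 = 109.
One-sided p ≈ 0.0139, which is < 0.05, so reject H₀.
There is evidence of a linear association between market return and stock return.

t = 2.2313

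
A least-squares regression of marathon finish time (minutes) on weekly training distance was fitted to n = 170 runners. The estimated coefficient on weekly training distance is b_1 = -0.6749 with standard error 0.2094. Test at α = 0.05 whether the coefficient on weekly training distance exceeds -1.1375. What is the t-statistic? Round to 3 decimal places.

t = 2.209

H₀: β₁ = -1.1375 vs H₁: β₁ > -1.1375.
t = (b_1 − β₁⁰)/SE = (-0.6749 − (-1.1375)) / 0.2094 = 2.209.
df = n − 2 = 170 − 2 = 168.
One-sided p ≈ 0.0143, which is < 0.05, so reject H₀.
There is evidence that the true slope on weekly training distance exceeds -1.1375 minutes per unit.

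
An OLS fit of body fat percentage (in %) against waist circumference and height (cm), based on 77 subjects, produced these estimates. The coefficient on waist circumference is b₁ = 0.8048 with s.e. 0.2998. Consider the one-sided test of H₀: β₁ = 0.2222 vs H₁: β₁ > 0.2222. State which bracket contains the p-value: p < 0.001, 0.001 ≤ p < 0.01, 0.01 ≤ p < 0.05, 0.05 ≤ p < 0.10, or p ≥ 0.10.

t = (0.8048 − 0.2222) / 0.2998 = 1.943.
df = n − k − 1 = 77 − 2 − 1 = 74.
One-sided p = P(T_{74} > t) ≈ 0.0279.
So 0.01 ≤ p < 0.05.

0.01 ≤ p < 0.05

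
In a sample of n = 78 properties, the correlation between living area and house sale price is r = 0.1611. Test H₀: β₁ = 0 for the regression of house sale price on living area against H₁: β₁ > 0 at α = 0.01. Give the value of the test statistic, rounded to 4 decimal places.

t = r·√(n − 2)/√(1 − r²) = 0.1611·√76/√0.974047 = 1.4230.
df = n − 2 = 76.
One-sided p ≈ 0.0794, which is ≥ 0.01, so fail to reject H₀.
The data do not give significant evidence of a linear association between living area and house sale price.

t = 1.4230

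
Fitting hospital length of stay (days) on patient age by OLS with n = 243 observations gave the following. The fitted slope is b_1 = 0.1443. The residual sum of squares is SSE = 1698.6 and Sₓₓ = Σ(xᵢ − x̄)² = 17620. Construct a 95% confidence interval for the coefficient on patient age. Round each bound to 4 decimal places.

MSE = SSE/(n − 2) = 1698.6/241 = 7.04813.
SE(b_1) = √(MSE/Sₓₓ) = √(7.04813/17620) = 0.0200002.
df = n − 2 = 241.
t* = t_{0.025, 241} = 1.969856.
Margin = t* × SE = 1.969856 × 0.0200002 = 0.039397.
CI: 0.1443 ± 0.039397 → (0.1049, 0.1837).
With 95% confidence, each one-unit increase in patient age is associated with a change of between 0.1049 and 0.1837 days in hospital length of stay.

(0.1049, 0.1837)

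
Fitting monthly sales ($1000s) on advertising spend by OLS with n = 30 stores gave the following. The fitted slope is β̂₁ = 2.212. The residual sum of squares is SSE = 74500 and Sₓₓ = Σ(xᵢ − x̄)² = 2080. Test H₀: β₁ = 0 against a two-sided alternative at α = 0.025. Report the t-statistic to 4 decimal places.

MSE = SSE/(n − 2) = 74500/28 = 2660.71.
SE(β̂₁) = √(MSE/Sₓₓ) = √(2660.71/2080) = 1.13101.
t = 2.212 / 1.13101 = 1.9558.
df = n − 2 = 28.
Two-sided p ≈ 0.0605, which is ≥ 0.025, so fail to reject H₀.
The data do not give significant evidence of an association between advertising spend and monthly sales.

t = 1.9558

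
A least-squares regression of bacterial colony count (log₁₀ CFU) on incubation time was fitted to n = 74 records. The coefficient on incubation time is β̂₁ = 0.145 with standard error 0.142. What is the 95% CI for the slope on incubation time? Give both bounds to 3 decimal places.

df = n − 2 = 74 − 2 = 72.
t* = t_{0.025, 72} = 1.993464.
Margin = t* × SE = 1.993464 × 0.142 = 0.28307.
CI: 0.145 ± 0.28307 → (-0.138, 0.428).
With 95% confidence, each one-unit increase in incubation time is associated with a change of between -0.138 and 0.428 log₁₀ CFU in bacterial colony count.

(-0.138, 0.428)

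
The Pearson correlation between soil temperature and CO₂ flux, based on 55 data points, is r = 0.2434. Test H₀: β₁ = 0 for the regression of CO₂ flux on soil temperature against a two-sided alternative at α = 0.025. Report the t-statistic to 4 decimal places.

t = r·√(n − 2)/√(1 − r²) = 0.2434·√53/√0.940756 = 1.8269.
df = n − 2 = 53.
Two-sided p ≈ 0.0733, which is ≥ 0.025, so fail to reject H₀.
The data do not give significant evidence of a linear association between soil temperature and CO₂ flux.

t = 1.8269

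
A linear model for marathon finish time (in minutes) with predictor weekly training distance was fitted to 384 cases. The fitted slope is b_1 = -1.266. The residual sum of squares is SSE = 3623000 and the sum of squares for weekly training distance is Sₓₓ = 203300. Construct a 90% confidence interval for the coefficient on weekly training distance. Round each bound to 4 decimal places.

(-1.6221, -0.9099)

MSE = SSE/(n − 2) = 3623000/382 = 9484.29.
SE(b_1) = √(MSE/Sₓₓ) = √(9484.29/203300) = 0.21599.
df = n − 2 = 382.
t* = t_{0.05, 382} = 1.648852.
Margin = t* × SE = 1.648852 × 0.21599 = 0.356136.
CI: -1.266 ± 0.356136 → (-1.6221, -0.9099).
With 90% confidence, each one-unit increase in weekly training distance is associated with a change of between -1.6221 and -0.9099 minutes in marathon finish time.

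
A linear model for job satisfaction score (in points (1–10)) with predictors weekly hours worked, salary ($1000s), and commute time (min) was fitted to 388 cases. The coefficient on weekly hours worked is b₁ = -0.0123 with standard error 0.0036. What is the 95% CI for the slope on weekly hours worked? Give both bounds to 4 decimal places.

(-0.0194, -0.0052)

df = n − k − 1 = 388 − 3 − 1 = 384.
t* = t_{0.025, 384} = 1.966161.
Margin = t* × SE = 1.966161 × 0.0036 = 0.007078.
CI: -0.0123 ± 0.007078 → (-0.0194, -0.0052).
With 95% confidence, each one-unit increase in weekly hours worked is associated with a change of between -0.0194 and -0.0052 points (1–10) in job satisfaction score, holding the other predictors fixed.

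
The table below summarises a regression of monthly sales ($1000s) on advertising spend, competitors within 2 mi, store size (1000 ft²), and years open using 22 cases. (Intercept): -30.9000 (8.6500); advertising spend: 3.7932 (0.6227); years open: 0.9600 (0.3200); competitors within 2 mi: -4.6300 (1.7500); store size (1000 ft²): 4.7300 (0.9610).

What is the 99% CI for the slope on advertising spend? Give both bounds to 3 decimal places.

(1.988, 5.598)

Read off: b = 3.7932, SE = 0.6227 for advertising spend.
df = n − k − 1 = 22 − 4 − 1 = 17.
t* = t_{0.005, 17} = 2.898231.
Margin = t* × SE = 2.898231 × 0.6227 = 1.80473.
CI: 3.7932 ± 1.80473 → (1.988, 5.598).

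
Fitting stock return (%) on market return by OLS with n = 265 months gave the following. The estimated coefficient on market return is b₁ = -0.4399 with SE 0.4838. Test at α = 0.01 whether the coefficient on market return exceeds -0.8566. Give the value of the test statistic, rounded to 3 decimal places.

H₀: β₁ = -0.8566 vs H₁: β₁ > -0.8566.
t = (b₁ − β₁⁰)/SE = (-0.4399 − (-0.8566)) / 0.4838 = 0.861.
df = n − 2 = 265 − 2 = 263.
One-sided p ≈ 0.1949, which is ≥ 0.01, so fail to reject H₀.
The data do not give significant evidence that the true slope on market return exceeds -0.8566 % per unit.

t = 0.861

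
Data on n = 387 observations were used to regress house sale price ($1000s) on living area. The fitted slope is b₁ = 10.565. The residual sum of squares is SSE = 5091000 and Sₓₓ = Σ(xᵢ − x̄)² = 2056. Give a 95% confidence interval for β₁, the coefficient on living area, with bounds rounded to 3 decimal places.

MSE = SSE/(n − 2) = 5091000/385 = 13223.4.
SE(b₁) = √(MSE/Sₓₓ) = √(13223.4/2056) = 2.53606.
df = n − 2 = 385.
t* = t_{0.025, 385} = 1.966145.
Margin = t* × SE = 1.966145 × 2.53606 = 4.98626.
CI: 10.565 ± 4.98626 → (5.579, 15.551).
With 95% confidence, each one-unit increase in living area is associated with a change of between 5.579 and 15.551 $1000s in house sale price.

(5.579, 15.551)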